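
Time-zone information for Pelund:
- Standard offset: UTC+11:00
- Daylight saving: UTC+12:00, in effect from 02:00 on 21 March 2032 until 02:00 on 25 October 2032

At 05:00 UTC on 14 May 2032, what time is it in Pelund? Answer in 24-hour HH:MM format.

At the standard offset (UTC+11:00), 05:00 UTC + 11h = 16:00 Pelund standard time.
The standard-time date in Pelund, 14 May 2032, falls between 21 March and 25 October, so daylight saving is in effect and Pelund is at UTC+12:00.
05:00 UTC + 12h = 17:00 local.

17:00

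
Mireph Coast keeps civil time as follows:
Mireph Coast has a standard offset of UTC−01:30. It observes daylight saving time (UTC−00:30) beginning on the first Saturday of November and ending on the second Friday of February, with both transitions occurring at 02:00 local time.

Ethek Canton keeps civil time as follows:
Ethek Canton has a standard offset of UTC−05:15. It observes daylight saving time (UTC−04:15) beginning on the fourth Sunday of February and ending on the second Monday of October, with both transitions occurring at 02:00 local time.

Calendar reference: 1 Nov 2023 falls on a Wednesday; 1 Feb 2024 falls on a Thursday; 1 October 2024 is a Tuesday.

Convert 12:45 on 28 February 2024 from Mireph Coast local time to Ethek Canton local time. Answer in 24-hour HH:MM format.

10:00

1 November 2023 is a Wednesday, so the first Saturday is November 4.
1 February 2024 is a Thursday, so the first Friday is February 2 and the second is February 9.
Daylight saving runs 4 November 2023 – 9 February 2024; 28 February 2024 is outside that window, so Mireph Coast is on standard time at UTC−01:30.
12:45 Mireph Coast + 1h30m = 14:15 UTC.
1 February 2024 is a Thursday, so the first Sunday is February 4 and the fourth is February 25.
1 October 2024 is a Tuesday, so the first Monday is October 7 and the second is October 14.
At the standard offset (UTC−05:15), 14:15 UTC − 5h15m = 09:00 Ethek Canton standard time.
Daylight saving runs 25 February – 14 October; the standard-time date in Ethek Canton, 28 February 2024, is inside that window, so Ethek Canton is at UTC−04:15.
14:15 UTC − 4h15m = 10:00 Ethek Canton.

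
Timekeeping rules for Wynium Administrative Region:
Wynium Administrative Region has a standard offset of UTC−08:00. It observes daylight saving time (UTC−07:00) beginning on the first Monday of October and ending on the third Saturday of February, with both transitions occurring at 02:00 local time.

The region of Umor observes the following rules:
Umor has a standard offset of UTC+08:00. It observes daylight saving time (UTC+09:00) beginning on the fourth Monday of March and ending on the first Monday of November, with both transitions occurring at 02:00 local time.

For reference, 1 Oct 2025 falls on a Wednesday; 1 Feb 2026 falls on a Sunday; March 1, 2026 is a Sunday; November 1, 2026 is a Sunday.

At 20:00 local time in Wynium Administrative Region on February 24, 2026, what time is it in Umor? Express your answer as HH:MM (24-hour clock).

12:00

1 October 2025 is a Wednesday, so the first Monday is October 6.
1 February 2026 is a Sunday, so the first Saturday is February 7 and the third is February 21.
February 24, 2026 does not fall between 6 October 2025 and 21 February 2026, so daylight saving is not in effect and Wynium Administrative Region is at UTC−08:00.
20:00 Wynium Administrative Region + 8h = 04:00 UTC (rolling into the next day, 25 February 2026).
1 March 2026 is a Sunday, so the first Monday is March 2 and the fourth is March 23.
1 November 2026 is a Sunday, so the first Monday is November 2.
At the standard offset (UTC+08:00), 04:00 UTC + 8h = 12:00 Umor standard time.
Daylight saving runs 23 March – 2 November; the standard-time date in Umor, February 25, 2026, is outside that window, so Umor is on standard time at UTC+08:00.
04:00 UTC + 8h = 12:00 Umor.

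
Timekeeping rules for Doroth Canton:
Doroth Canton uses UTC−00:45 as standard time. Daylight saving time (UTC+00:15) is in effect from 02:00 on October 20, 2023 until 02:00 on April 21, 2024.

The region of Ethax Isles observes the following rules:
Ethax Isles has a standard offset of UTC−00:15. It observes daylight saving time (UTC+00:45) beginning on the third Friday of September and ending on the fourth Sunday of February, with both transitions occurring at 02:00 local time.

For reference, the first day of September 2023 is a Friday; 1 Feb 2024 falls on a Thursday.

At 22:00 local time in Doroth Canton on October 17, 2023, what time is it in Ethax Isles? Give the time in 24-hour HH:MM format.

October 17, 2023 does not fall between 20 October 2023 and 21 April 2024, so daylight saving is not in effect and Doroth Canton is at UTC−00:45.
22:00 Doroth Canton + 0h45m = 22:45 UTC.
1 September 2023 is a Friday, so the first Friday is September 1 and the third is September 15.
1 February 2024 is a Thursday, so the first Sunday is February 4 and the fourth is February 25.
At the standard offset (UTC−00:15), 22:45 UTC − 0h15m = 22:30 Ethax Isles standard time.
Daylight saving runs 15 September 2023 – 25 February 2024; the standard-time date in Ethax Isles, October 17, 2023, is inside that window, so Ethax Isles is at UTC+00:45.
22:45 UTC + 0h45m = 23:30 Ethax Isles.

23:30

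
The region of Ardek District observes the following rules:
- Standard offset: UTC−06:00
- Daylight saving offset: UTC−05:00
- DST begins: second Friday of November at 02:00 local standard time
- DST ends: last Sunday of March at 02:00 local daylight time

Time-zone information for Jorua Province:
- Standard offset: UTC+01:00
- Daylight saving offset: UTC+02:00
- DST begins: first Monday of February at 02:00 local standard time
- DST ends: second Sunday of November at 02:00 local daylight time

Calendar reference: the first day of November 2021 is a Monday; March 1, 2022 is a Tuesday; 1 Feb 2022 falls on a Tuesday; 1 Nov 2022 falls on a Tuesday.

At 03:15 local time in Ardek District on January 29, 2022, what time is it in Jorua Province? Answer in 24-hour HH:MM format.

09:15

1 November 2021 is a Monday, so the first Friday is November 5 and the second is November 12.
1 March 2022 is a Tuesday, so Sundays fall on 6, 13, 20, 27; the last is March 27.
Daylight saving runs 12 November 2021 – 27 March 2022; January 29, 2022 is inside that window, so Ardek District is at UTC−05:00.
03:15 Ardek District + 5h = 08:15 UTC.
1 February 2022 is a Tuesday, so the first Monday is February 7.
1 November 2022 is a Tuesday, so the first Sunday is November 6 and the second is November 13.
At the standard offset (UTC+01:00), 08:15 UTC + 1h = 09:15 Jorua Province standard time.
The standard-time date in Jorua Province, January 29, 2022, is outside the daylight-saving period (7 February – 13 November), so Jorua Province is on standard time, UTC+01:00.
08:15 UTC + 1h = 09:15 Jorua Province.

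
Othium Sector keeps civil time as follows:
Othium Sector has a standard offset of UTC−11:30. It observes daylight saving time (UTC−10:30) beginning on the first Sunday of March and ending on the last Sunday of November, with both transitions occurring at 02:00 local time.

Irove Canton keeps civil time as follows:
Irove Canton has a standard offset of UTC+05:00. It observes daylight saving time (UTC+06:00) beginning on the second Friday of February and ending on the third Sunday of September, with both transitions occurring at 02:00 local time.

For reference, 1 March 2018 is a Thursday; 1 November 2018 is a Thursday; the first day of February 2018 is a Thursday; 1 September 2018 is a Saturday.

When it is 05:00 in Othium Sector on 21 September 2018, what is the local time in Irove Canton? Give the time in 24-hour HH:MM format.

20:30

1 March 2018 is a Thursday, so the first Sunday is March 4.
1 November 2018 is a Thursday, so Sundays fall on 4, 11, 18, 25; the last is November 25.
21 September 2018 falls between 4 March and 25 November, so daylight saving is in effect and Othium Sector is at UTC−10:30.
05:00 Othium Sector + 10h30m = 15:30 UTC.
1 February 2018 is a Thursday, so the first Friday is February 2 and the second is February 9.
1 September 2018 is a Saturday, so the first Sunday is September 2 and the third is September 16.
At the standard offset (UTC+05:00), 15:30 UTC + 5h = 20:30 Irove Canton standard time.
The standard-time date in Irove Canton, 21 September 2018, is outside the daylight-saving period (9 February – 16 September), so Irove Canton is on standard time, UTC+05:00.
15:30 UTC + 5h = 20:30 Irove Canton.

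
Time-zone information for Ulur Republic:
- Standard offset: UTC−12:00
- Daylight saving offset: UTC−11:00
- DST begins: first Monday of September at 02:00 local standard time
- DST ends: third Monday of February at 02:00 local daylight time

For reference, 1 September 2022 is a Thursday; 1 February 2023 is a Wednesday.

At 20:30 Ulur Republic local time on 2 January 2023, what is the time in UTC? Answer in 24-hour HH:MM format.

07:30

1 September 2022 is a Thursday, so the first Monday is September 5.
1 February 2023 is a Wednesday, so the first Monday is February 6 and the third is February 20.
Daylight saving runs 5 September 2022 – 20 February 2023; 2 January 2023 is inside that window, so Ulur Republic is at UTC−11:00.
20:30 local + 11h = 07:30 UTC (rolling into the next day, 3 January 2023).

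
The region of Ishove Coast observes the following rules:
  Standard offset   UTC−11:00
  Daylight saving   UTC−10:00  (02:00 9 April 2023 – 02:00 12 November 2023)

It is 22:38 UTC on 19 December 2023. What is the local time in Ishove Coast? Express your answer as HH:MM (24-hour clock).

11:38

At the standard offset (UTC−11:00), 22:38 UTC − 11h = 11:38 Ishove Coast standard time.
Daylight saving runs 9 April – 12 November; the standard-time date in Ishove Coast, 19 December 2023, is outside that window, so Ishove Coast is on standard time at UTC−11:00.
22:38 UTC − 11h = 11:38 local.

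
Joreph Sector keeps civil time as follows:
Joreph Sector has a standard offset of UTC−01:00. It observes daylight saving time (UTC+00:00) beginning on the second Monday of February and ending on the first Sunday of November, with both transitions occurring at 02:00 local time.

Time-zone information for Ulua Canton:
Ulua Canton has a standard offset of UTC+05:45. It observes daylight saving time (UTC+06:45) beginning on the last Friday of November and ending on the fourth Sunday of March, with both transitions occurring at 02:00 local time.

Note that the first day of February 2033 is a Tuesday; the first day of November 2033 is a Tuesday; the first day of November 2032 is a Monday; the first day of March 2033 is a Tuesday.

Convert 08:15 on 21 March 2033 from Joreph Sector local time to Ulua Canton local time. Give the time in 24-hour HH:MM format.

15:00

1 February 2033 is a Tuesday, so the first Monday is February 7 and the second is February 14.
1 November 2033 is a Tuesday, so the first Sunday is November 6.
Daylight saving runs 14 February – 6 November; 21 March 2033 is inside that window, so Joreph Sector is at UTC+00:00.
08:15 Joreph Sector − 0h = 08:15 UTC.
1 November 2032 is a Monday, so Fridays fall on 5, 12, 19, 26; the last is November 26.
1 March 2033 is a Tuesday, so the first Sunday is March 6 and the fourth is March 27.
At the standard offset (UTC+05:45), 08:15 UTC + 5h45m = 14:00 Ulua Canton standard time.
Daylight saving runs 26 November 2032 – 27 March 2033; the standard-time date in Ulua Canton, 21 March 2033, is inside that window, so Ulua Canton is at UTC+06:45.
08:15 UTC + 6h45m = 15:00 Ulua Canton.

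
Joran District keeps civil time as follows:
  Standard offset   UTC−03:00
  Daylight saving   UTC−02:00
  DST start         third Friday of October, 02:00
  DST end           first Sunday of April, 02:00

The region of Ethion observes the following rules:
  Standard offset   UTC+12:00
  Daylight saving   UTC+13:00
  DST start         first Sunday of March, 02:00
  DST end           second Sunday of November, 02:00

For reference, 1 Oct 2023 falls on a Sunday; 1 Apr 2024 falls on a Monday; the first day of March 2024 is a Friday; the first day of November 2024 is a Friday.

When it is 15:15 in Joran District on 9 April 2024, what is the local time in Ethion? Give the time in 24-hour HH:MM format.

1 October 2023 is a Sunday, so the first Friday is October 6 and the third is October 20.
1 April 2024 is a Monday, so the first Sunday is April 7.
9 April 2024 does not fall between 20 October 2023 and 7 April 2024, so daylight saving is not in effect and Joran District is at UTC−03:00.
15:15 Joran District + 3h = 18:15 UTC.
1 March 2024 is a Friday, so the first Sunday is March 3.
1 November 2024 is a Friday, so the first Sunday is November 3 and the second is November 10.
At the standard offset (UTC+12:00), 18:15 UTC + 12h = 06:15 Ethion standard time (rolling into the next day, 10 April 2024).
The standard-time date in Ethion, 10 April 2024, falls between 3 March and 10 November, so daylight saving is in effect and Ethion is at UTC+13:00.
18:15 UTC + 13h = 07:15 Ethion (rolling into the next day, 10 April 2024).

07:15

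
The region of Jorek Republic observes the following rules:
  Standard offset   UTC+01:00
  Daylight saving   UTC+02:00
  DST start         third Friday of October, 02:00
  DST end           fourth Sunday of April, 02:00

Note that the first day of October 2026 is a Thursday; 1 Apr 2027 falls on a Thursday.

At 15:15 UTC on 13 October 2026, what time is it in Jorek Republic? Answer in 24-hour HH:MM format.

16:15

1 October 2026 is a Thursday, so the first Friday is October 2 and the third is October 16.
1 April 2027 is a Thursday, so the first Sunday is April 4 and the fourth is April 25.
At the standard offset (UTC+01:00), 15:15 UTC + 1h = 16:15 Jorek Republic standard time.
The standard-time date in Jorek Republic, 13 October 2026, does not fall between 16 October 2026 and 25 April 2027, so daylight saving is not in effect and Jorek Republic is at UTC+01:00.
15:15 UTC + 1h = 16:15 local.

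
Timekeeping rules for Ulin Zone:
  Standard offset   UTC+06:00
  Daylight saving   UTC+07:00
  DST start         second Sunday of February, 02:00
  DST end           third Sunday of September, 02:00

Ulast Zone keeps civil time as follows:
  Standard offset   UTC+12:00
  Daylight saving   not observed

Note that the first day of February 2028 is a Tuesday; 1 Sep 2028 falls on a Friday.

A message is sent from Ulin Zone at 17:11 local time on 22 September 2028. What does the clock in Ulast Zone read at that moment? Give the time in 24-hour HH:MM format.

23:11

1 February 2028 is a Tuesday, so the first Sunday is February 6 and the second is February 13.
1 September 2028 is a Friday, so the first Sunday is September 3 and the third is September 17.
22 September 2028 does not fall between 13 February and 17 September, so daylight saving is not in effect and Ulin Zone is at UTC+06:00.
17:11 Ulin Zone − 6h = 11:11 UTC.
Ulast Zone stays on UTC+12:00 all year.
11:11 UTC + 12h = 23:11 Ulast Zone.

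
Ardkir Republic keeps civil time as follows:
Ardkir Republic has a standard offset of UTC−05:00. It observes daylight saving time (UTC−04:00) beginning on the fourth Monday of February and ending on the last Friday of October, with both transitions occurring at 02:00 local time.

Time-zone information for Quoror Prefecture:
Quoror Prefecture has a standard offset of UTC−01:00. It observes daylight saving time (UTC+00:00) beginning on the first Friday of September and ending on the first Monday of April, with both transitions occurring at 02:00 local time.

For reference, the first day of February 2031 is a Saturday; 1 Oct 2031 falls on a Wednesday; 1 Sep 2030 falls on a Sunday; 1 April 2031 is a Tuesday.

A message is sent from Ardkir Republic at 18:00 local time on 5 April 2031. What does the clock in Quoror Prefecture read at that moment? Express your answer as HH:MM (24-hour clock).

1 February 2031 is a Saturday, so the first Monday is February 3 and the fourth is February 24.
1 October 2031 is a Wednesday, so Fridays fall on 3, 10, 17, 24, 31; the last is October 31.
5 April 2031 lies within the daylight-saving period (24 February – 31 October), so Ardkir Republic is on daylight time, UTC−04:00.
18:00 Ardkir Republic + 4h = 22:00 UTC.
1 September 2030 is a Sunday, so the first Friday is September 6.
1 April 2031 is a Tuesday, so the first Monday is April 7.
At the standard offset (UTC−01:00), 22:00 UTC − 1h = 21:00 Quoror Prefecture standard time.
Daylight saving runs 6 September 2030 – 7 April 2031; the standard-time date in Quoror Prefecture, 5 April 2031, is inside that window, so Quoror Prefecture is at UTC+00:00.
22:00 UTC + 0h = 22:00 Quoror Prefecture.

22:00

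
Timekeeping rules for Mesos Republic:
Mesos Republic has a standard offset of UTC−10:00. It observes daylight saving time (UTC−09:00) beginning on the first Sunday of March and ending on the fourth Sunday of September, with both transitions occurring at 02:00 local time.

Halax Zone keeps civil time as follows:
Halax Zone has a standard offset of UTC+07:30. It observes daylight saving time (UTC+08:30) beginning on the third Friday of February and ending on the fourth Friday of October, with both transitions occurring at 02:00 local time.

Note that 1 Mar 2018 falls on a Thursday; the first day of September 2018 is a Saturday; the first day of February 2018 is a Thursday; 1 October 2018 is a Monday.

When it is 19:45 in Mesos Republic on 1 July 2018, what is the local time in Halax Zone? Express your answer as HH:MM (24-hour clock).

1 March 2018 is a Thursday, so the first Sunday is March 4.
1 September 2018 is a Saturday, so the first Sunday is September 2 and the fourth is September 23.
Daylight saving runs 4 March – 23 September; 1 July 2018 is inside that window, so Mesos Republic is at UTC−09:00.
19:45 Mesos Republic + 9h = 04:45 UTC (rolling into the next day, 2 July 2018).
1 February 2018 is a Thursday, so the first Friday is February 2 and the third is February 16.
1 October 2018 is a Monday, so the first Friday is October 5 and the fourth is October 26.
At the standard offset (UTC+07:30), 04:45 UTC + 7h30m = 12:15 Halax Zone standard time.
The standard-time date in Halax Zone, 2 July 2018, falls between 16 February and 26 October, so daylight saving is in effect and Halax Zone is at UTC+08:30.
04:45 UTC + 8h30m = 13:15 Halax Zone.

13:15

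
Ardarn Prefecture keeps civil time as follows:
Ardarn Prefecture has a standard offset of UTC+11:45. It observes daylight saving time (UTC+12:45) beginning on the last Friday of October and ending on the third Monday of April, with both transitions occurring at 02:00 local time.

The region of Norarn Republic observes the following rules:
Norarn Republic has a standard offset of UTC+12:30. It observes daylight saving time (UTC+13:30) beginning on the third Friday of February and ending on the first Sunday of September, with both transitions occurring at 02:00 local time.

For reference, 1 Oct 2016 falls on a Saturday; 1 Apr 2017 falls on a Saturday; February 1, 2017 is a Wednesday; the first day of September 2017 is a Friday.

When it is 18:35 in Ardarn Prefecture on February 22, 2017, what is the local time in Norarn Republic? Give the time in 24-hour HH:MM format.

1 October 2016 is a Saturday, so Fridays fall on 7, 14, 21, 28; the last is October 28.
1 April 2017 is a Saturday, so the first Monday is April 3 and the third is April 17.
February 22, 2017 falls between 28 October 2016 and 17 April 2017, so daylight saving is in effect and Ardarn Prefecture is at UTC+12:45.
18:35 Ardarn Prefecture − 12h45m = 05:50 UTC.
1 February 2017 is a Wednesday, so the first Friday is February 3 and the third is February 17.
1 September 2017 is a Friday, so the first Sunday is September 3.
At the standard offset (UTC+12:30), 05:50 UTC + 12h30m = 18:20 Norarn Republic standard time.
The standard-time date in Norarn Republic, February 22, 2017, falls between 17 February and 3 September, so daylight saving is in effect and Norarn Republic is at UTC+13:30.
05:50 UTC + 13h30m = 19:20 Norarn Republic.

19:20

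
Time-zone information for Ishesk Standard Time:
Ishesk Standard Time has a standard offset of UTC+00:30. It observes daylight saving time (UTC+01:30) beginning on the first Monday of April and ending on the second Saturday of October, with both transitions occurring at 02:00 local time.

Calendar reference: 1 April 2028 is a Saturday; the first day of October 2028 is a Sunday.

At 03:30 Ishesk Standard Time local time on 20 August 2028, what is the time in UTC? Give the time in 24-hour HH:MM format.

1 April 2028 is a Saturday, so the first Monday is April 3.
1 October 2028 is a Sunday, so the first Saturday is October 7 and the second is October 14.
20 August 2028 lies within the daylight-saving period (3 April – 14 October), so Ishesk Standard Time is on daylight time, UTC+01:30.
03:30 local − 1h30m = 02:00 UTC.

02:00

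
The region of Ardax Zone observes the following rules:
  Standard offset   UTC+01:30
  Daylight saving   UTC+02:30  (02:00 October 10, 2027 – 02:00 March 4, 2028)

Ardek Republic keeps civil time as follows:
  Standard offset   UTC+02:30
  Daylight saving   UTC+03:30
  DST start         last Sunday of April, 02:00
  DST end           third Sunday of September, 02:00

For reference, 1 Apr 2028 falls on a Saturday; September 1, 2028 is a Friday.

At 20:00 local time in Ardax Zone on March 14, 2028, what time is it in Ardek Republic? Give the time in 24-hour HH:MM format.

21:00

March 14, 2028 does not fall between 10 October 2027 and 4 March 2028, so daylight saving is not in effect and Ardax Zone is at UTC+01:30.
20:00 Ardax Zone − 1h30m = 18:30 UTC.
1 April 2028 is a Saturday, so Sundays fall on 2, 9, 16, 23, 30; the last is April 30.
1 September 2028 is a Friday, so the first Sunday is September 3 and the third is September 17.
At the standard offset (UTC+02:30), 18:30 UTC + 2h30m = 21:00 Ardek Republic standard time.
The standard-time date in Ardek Republic, March 14, 2028, does not fall between 30 April and 17 September, so daylight saving is not in effect and Ardek Republic is at UTC+02:30.
18:30 UTC + 2h30m = 21:00 Ardek Republic.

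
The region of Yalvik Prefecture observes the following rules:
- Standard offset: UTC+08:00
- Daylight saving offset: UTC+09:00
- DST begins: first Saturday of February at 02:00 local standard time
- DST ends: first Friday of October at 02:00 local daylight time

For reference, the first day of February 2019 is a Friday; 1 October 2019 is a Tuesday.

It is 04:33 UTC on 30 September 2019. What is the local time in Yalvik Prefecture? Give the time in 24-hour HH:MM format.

13:33

1 February 2019 is a Friday, so the first Saturday is February 2.
1 October 2019 is a Tuesday, so the first Friday is October 4.
At the standard offset (UTC+08:00), 04:33 UTC + 8h = 12:33 Yalvik Prefecture standard time.
The standard-time date in Yalvik Prefecture, 30 September 2019, lies within the daylight-saving period (2 February – 4 October), so Yalvik Prefecture is on daylight time, UTC+09:00.
04:33 UTC + 9h = 13:33 local.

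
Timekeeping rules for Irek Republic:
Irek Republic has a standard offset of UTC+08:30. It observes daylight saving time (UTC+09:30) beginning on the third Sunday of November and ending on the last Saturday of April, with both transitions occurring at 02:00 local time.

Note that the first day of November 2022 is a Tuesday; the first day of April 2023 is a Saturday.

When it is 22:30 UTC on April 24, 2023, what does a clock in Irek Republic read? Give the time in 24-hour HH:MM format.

1 November 2022 is a Tuesday, so the first Sunday is November 6 and the third is November 20.
1 April 2023 is a Saturday, so Saturdays fall on 1, 8, 15, 22, 29; the last is April 29.
At the standard offset (UTC+08:30), 22:30 UTC + 8h30m = 07:00 Irek Republic standard time (rolling into the next day, 25 April 2023).
Daylight saving runs 20 November 2022 – 29 April 2023; the standard-time date in Irek Republic, April 25, 2023, is inside that window, so Irek Republic is at UTC+09:30.
22:30 UTC + 9h30m = 08:00 local (rolling into the next day, 25 April 2023).

08:00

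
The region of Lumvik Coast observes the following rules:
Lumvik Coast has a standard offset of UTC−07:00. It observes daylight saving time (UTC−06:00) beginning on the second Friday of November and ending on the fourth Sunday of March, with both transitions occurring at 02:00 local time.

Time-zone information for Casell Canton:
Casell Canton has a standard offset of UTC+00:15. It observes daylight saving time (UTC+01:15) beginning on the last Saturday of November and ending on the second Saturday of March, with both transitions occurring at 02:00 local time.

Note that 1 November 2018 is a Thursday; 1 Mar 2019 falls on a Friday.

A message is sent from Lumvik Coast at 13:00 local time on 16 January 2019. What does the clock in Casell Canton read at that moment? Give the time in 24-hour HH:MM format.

20:15

1 November 2018 is a Thursday, so the first Friday is November 2 and the second is November 9.
1 March 2019 is a Friday, so the first Sunday is March 3 and the fourth is March 24.
16 January 2019 falls between 9 November 2018 and 24 March 2019, so daylight saving is in effect and Lumvik Coast is at UTC−06:00.
13:00 Lumvik Coast + 6h = 19:00 UTC.
1 November 2018 is a Thursday, so Saturdays fall on 3, 10, 17, 24; the last is November 24.
1 March 2019 is a Friday, so the first Saturday is March 2 and the second is March 9.
At the standard offset (UTC+00:15), 19:00 UTC + 0h15m = 19:15 Casell Canton standard time.
Daylight saving runs 24 November 2018 – 9 March 2019; the standard-time date in Casell Canton, 16 January 2019, is inside that window, so Casell Canton is at UTC+01:15.
19:00 UTC + 1h15m = 20:15 Casell Canton.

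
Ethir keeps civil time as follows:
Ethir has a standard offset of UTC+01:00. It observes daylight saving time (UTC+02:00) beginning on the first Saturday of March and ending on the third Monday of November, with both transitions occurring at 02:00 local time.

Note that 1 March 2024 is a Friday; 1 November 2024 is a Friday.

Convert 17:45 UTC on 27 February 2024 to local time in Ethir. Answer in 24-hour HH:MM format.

18:45

1 March 2024 is a Friday, so the first Saturday is March 2.
1 November 2024 is a Friday, so the first Monday is November 4 and the third is November 18.
At the standard offset (UTC+01:00), 17:45 UTC + 1h = 18:45 Ethir standard time.
The standard-time date in Ethir, 27 February 2024, does not fall between 2 March and 18 November, so daylight saving is not in effect and Ethir is at UTC+01:00.
17:45 UTC + 1h = 18:45 local.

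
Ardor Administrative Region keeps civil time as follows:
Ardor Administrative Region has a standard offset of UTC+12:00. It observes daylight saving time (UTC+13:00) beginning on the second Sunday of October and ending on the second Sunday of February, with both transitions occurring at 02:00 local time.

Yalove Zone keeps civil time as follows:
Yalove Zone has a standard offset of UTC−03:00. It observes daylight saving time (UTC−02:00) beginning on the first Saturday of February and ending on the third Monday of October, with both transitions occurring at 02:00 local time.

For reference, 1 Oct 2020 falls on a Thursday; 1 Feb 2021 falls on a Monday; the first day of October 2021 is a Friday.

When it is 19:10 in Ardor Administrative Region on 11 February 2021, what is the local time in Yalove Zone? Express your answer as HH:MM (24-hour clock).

1 October 2020 is a Thursday, so the first Sunday is October 4 and the second is October 11.
1 February 2021 is a Monday, so the first Sunday is February 7 and the second is February 14.
11 February 2021 lies within the daylight-saving period (11 October 2020 – 14 February 2021), so Ardor Administrative Region is on daylight time, UTC+13:00.
19:10 Ardor Administrative Region − 13h = 06:10 UTC.
1 February 2021 is a Monday, so the first Saturday is February 6.
1 October 2021 is a Friday, so the first Monday is October 4 and the third is October 18.
At the standard offset (UTC−03:00), 06:10 UTC − 3h = 03:10 Yalove Zone standard time.
Daylight saving runs 6 February – 18 October; the standard-time date in Yalove Zone, 11 February 2021, is inside that window, so Yalove Zone is at UTC−02:00.
06:10 UTC − 2h = 04:10 Yalove Zone.

04:10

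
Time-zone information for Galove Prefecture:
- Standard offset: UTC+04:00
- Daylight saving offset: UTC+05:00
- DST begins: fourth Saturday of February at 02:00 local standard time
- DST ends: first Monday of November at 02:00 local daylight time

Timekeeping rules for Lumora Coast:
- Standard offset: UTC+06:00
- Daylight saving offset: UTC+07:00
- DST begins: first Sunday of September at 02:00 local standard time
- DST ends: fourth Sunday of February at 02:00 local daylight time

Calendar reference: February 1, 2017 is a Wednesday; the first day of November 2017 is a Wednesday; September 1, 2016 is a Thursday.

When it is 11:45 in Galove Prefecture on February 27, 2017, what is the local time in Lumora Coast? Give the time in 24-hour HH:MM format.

12:45

1 February 2017 is a Wednesday, so the first Saturday is February 4 and the fourth is February 25.
1 November 2017 is a Wednesday, so the first Monday is November 6.
Daylight saving runs 25 February – 6 November; February 27, 2017 is inside that window, so Galove Prefecture is at UTC+05:00.
11:45 Galove Prefecture − 5h = 06:45 UTC.
1 September 2016 is a Thursday, so the first Sunday is September 4.
1 February 2017 is a Wednesday, so the first Sunday is February 5 and the fourth is February 26.
At the standard offset (UTC+06:00), 06:45 UTC + 6h = 12:45 Lumora Coast standard time.
The standard-time date in Lumora Coast, February 27, 2017, is outside the daylight-saving period (4 September 2016 – 26 February 2017), so Lumora Coast is on standard time, UTC+06:00.
06:45 UTC + 6h = 12:45 Lumora Coast.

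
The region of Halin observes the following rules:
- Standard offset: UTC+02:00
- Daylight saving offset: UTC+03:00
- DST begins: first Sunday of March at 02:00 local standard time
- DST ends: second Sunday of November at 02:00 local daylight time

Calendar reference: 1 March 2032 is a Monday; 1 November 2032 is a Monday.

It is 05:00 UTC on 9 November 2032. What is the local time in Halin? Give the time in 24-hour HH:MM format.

08:00

1 March 2032 is a Monday, so the first Sunday is March 7.
1 November 2032 is a Monday, so the first Sunday is November 7 and the second is November 14.
At the standard offset (UTC+02:00), 05:00 UTC + 2h = 07:00 Halin standard time.
Daylight saving runs 7 March – 14 November; the standard-time date in Halin, 9 November 2032, is inside that window, so Halin is at UTC+03:00.
05:00 UTC + 3h = 08:00 local.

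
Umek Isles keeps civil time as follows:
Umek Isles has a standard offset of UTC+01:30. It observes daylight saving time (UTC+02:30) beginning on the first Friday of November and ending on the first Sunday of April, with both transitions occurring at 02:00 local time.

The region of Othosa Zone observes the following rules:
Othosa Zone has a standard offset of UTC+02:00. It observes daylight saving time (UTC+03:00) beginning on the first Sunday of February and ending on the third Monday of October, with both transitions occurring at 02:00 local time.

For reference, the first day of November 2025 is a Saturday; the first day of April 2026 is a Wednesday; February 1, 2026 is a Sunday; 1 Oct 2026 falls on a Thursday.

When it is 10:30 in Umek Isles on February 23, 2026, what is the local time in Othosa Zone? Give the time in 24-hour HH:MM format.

1 November 2025 is a Saturday, so the first Friday is November 7.
1 April 2026 is a Wednesday, so the first Sunday is April 5.
February 23, 2026 lies within the daylight-saving period (7 November 2025 – 5 April 2026), so Umek Isles is on daylight time, UTC+02:30.
10:30 Umek Isles − 2h30m = 08:00 UTC.
1 February 2026 is a Sunday, so the first Sunday is February 1.
1 October 2026 is a Thursday, so the first Monday is October 5 and the third is October 19.
At the standard offset (UTC+02:00), 08:00 UTC + 2h = 10:00 Othosa Zone standard time.
The standard-time date in Othosa Zone, February 23, 2026, falls between 1 February and 19 October, so daylight saving is in effect and Othosa Zone is at UTC+03:00.
08:00 UTC + 3h = 11:00 Othosa Zone.

11:00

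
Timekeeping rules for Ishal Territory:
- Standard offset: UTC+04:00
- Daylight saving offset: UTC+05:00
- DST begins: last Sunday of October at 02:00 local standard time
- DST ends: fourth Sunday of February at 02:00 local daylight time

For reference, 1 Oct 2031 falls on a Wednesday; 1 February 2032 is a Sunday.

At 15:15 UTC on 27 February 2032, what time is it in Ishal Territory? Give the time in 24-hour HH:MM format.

19:15

1 October 2031 is a Wednesday, so Sundays fall on 5, 12, 19, 26; the last is October 26.
1 February 2032 is a Sunday, so the first Sunday is February 1 and the fourth is February 22.
At the standard offset (UTC+04:00), 15:15 UTC + 4h = 19:15 Ishal Territory standard time.
The standard-time date in Ishal Territory, 27 February 2032, is outside the daylight-saving period (26 October 2031 – 22 February 2032), so Ishal Territory is on standard time, UTC+04:00.
15:15 UTC + 4h = 19:15 local.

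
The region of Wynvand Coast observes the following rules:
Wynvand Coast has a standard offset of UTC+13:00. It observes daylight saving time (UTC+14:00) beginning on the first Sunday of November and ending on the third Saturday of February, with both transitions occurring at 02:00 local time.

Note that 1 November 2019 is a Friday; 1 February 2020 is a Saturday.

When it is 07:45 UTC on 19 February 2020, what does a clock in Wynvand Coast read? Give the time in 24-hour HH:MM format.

1 November 2019 is a Friday, so the first Sunday is November 3.
1 February 2020 is a Saturday, so the first Saturday is February 1 and the third is February 15.
At the standard offset (UTC+13:00), 07:45 UTC + 13h = 20:45 Wynvand Coast standard time.
Daylight saving runs 3 November 2019 – 15 February 2020; the standard-time date in Wynvand Coast, 19 February 2020, is outside that window, so Wynvand Coast is on standard time at UTC+13:00.
07:45 UTC + 13h = 20:45 local.

20:45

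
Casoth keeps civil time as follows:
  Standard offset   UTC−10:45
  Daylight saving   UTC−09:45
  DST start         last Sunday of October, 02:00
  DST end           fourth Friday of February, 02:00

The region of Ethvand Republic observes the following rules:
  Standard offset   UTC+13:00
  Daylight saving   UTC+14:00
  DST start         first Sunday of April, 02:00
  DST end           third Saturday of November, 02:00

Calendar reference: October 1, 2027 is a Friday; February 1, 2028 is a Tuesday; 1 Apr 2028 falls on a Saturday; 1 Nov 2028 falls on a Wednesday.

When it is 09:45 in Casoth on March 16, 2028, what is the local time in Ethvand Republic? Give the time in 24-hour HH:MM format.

09:30

1 October 2027 is a Friday, so Sundays fall on 3, 10, 17, 24, 31; the last is October 31.
1 February 2028 is a Tuesday, so the first Friday is February 4 and the fourth is February 25.
March 16, 2028 does not fall between 31 October 2027 and 25 February 2028, so daylight saving is not in effect and Casoth is at UTC−10:45.
09:45 Casoth + 10h45m = 20:30 UTC.
1 April 2028 is a Saturday, so the first Sunday is April 2.
1 November 2028 is a Wednesday, so the first Saturday is November 4 and the third is November 18.
At the standard offset (UTC+13:00), 20:30 UTC + 13h = 09:30 Ethvand Republic standard time (rolling into the next day, 17 March 2028).
The standard-time date in Ethvand Republic, March 17, 2028, does not fall between 2 April and 18 November, so daylight saving is not in effect and Ethvand Republic is at UTC+13:00.
20:30 UTC + 13h = 09:30 Ethvand Republic (rolling into the next day, 17 March 2028).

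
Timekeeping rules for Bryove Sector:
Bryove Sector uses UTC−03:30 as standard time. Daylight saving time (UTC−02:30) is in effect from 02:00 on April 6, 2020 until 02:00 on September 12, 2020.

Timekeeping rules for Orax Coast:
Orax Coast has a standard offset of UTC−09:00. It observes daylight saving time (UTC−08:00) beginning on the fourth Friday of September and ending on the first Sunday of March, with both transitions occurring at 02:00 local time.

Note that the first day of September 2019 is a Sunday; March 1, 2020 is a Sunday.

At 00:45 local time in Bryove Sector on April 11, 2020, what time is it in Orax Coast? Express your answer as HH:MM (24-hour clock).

April 11, 2020 falls between 6 April and 12 September, so daylight saving is in effect and Bryove Sector is at UTC−02:30.
00:45 Bryove Sector + 2h30m = 03:15 UTC.
1 September 2019 is a Sunday, so the first Friday is September 6 and the fourth is September 27.
1 March 2020 is a Sunday, so the first Sunday is March 1.
At the standard offset (UTC−09:00), 03:15 UTC − 9h = 18:15 Orax Coast standard time (rolling into the previous day, 10 April 2020).
The standard-time date in Orax Coast, April 10, 2020, is outside the daylight-saving period (27 September 2019 – 1 March 2020), so Orax Coast is on standard time, UTC−09:00.
03:15 UTC − 9h = 18:15 Orax Coast (rolling into the previous day, 10 April 2020).

18:15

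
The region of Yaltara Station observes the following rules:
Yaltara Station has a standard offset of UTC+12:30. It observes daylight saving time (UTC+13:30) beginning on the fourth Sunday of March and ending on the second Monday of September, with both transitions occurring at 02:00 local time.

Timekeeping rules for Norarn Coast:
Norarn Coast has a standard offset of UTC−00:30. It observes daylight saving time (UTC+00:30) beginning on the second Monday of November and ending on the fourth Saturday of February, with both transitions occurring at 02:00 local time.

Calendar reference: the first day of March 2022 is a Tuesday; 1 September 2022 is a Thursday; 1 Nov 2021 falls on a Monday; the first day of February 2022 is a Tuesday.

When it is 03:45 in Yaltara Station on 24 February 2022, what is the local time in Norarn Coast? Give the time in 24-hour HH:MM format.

1 March 2022 is a Tuesday, so the first Sunday is March 6 and the fourth is March 27.
1 September 2022 is a Thursday, so the first Monday is September 5 and the second is September 12.
24 February 2022 is outside the daylight-saving period (27 March – 12 September), so Yaltara Station is on standard time, UTC+12:30.
03:45 Yaltara Station − 12h30m = 15:15 UTC (rolling into the previous day, 23 February 2022).
1 November 2021 is a Monday, so the first Monday is November 1 and the second is November 8.
1 February 2022 is a Tuesday, so the first Saturday is February 5 and the fourth is February 26.
At the standard offset (UTC−00:30), 15:15 UTC − 0h30m = 14:45 Norarn Coast standard time.
Daylight saving runs 8 November 2021 – 26 February 2022; the standard-time date in Norarn Coast, 23 February 2022, is inside that window, so Norarn Coast is at UTC+00:30.
15:15 UTC + 0h30m = 15:45 Norarn Coast.

15:45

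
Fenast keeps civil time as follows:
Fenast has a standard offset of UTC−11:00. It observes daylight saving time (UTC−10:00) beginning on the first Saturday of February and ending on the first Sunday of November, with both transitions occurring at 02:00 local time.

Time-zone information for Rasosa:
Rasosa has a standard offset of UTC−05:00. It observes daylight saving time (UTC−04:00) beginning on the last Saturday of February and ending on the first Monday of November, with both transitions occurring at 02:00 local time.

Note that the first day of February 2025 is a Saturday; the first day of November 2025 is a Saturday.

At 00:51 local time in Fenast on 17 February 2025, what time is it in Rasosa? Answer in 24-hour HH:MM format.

05:51

1 February 2025 is a Saturday, so the first Saturday is February 1.
1 November 2025 is a Saturday, so the first Sunday is November 2.
17 February 2025 falls between 1 February and 2 November, so daylight saving is in effect and Fenast is at UTC−10:00.
00:51 Fenast + 10h = 10:51 UTC.
1 February 2025 is a Saturday, so Saturdays fall on 1, 8, 15, 22; the last is February 22.
1 November 2025 is a Saturday, so the first Monday is November 3.
At the standard offset (UTC−05:00), 10:51 UTC − 5h = 05:51 Rasosa standard time.
The standard-time date in Rasosa, 17 February 2025, is outside the daylight-saving period (22 February – 3 November), so Rasosa is on standard time, UTC−05:00.
10:51 UTC − 5h = 05:51 Rasosa.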